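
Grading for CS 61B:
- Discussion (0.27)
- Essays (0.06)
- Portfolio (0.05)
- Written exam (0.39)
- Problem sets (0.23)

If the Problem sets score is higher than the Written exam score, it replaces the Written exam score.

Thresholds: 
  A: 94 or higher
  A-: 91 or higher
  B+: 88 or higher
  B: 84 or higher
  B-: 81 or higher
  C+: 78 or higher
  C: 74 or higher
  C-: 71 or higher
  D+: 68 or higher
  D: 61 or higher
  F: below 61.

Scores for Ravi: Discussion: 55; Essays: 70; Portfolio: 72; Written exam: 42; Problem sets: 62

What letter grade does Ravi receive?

D

Problem sets (62) > Written exam (42), so Written exam counts as 62.
Weighted total:
  Discussion 55 × 0.27 = 14.85
  Essays 70 × 0.06 = 4.2
  Portfolio 72 × 0.05 = 3.6
  Written exam 62 × 0.39 = 24.18
  Problem sets 62 × 0.23 = 14.26
Sum = 61.09
61.09 is ≥ 61 and < 68 → D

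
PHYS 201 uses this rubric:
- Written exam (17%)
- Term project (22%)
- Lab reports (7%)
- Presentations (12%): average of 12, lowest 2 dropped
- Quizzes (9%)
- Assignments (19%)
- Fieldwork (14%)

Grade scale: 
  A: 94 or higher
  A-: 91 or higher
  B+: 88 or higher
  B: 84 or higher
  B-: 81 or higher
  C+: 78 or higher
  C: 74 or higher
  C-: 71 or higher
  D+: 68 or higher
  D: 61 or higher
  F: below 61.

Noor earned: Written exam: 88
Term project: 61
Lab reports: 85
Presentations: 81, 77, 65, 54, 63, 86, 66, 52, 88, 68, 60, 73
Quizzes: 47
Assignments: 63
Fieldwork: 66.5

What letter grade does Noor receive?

D+

Presentations: drop 52, 54 → average of remaining 10 = 727/10 = 72.7
Weighted total:
  Written exam 88 × 0.17 = 14.96
  Term project 61 × 0.22 = 13.42
  Lab reports 85 × 0.07 = 5.95
  Presentations 72.7 × 0.12 = 8.724
  Quizzes 47 × 0.09 = 4.23
  Assignments 63 × 0.19 = 11.97
  Fieldwork 66.5 × 0.14 = 9.31
Sum = 68.564
68.564 is ≥ 68 and < 71 → D+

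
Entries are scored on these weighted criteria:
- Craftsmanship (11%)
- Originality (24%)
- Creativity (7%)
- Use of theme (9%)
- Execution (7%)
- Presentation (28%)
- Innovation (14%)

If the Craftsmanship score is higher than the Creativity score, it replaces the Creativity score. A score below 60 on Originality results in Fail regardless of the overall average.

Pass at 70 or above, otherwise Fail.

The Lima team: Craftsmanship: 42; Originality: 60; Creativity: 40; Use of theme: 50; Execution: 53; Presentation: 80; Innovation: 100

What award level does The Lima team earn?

Craftsmanship (42) > Creativity (40), so Creativity counts as 42.
Originality score 60 ≥ 60: minimum met.
Weighted total:
  Craftsmanship 42 × 0.11 = 4.62
  Originality 60 × 0.24 = 14.4
  Creativity 42 × 0.07 = 2.94
  Use of theme 50 × 0.09 = 4.5
  Execution 53 × 0.07 = 3.71
  Presentation 80 × 0.28 = 22.4
  Innovation 100 × 0.14 = 14
Sum = 66.57
66.57 < 70 → Fail

Fail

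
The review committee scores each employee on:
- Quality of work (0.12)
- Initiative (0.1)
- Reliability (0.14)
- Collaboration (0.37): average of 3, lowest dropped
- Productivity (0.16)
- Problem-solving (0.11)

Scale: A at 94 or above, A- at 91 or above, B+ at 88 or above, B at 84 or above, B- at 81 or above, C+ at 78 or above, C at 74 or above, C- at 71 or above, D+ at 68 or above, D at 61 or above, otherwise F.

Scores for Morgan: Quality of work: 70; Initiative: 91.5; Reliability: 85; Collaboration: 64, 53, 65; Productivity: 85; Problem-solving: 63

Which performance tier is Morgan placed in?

Collaboration: drop 53 → average of remaining 2 = 129/2 = 64.5
Weighted total:
  Quality of work 70 × 0.12 = 8.4
  Initiative 91.5 × 0.1 = 9.15
  Reliability 85 × 0.14 = 11.9
  Collaboration 64.5 × 0.37 = 23.865
  Productivity 85 × 0.16 = 13.6
  Problem-solving 63 × 0.11 = 6.93
Sum = 73.845
73.845 is ≥ 71 and < 74 → C-

C-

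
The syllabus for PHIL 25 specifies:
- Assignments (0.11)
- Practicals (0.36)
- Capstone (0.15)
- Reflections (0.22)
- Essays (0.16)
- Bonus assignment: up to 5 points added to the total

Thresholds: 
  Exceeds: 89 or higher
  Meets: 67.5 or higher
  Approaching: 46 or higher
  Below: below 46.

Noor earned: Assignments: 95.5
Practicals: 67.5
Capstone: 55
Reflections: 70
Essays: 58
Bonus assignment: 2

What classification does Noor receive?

Weighted total:
  Assignments 95.5 × 0.11 = 10.505
  Practicals 67.5 × 0.36 = 24.3
  Capstone 55 × 0.15 = 8.25
  Reflections 70 × 0.22 = 15.4
  Essays 58 × 0.16 = 9.28
Sum = 67.735
Bonus assignment: 67.735 + 2 = 69.735
69.735 is ≥ 67.5 and < 89 → Meets

Meets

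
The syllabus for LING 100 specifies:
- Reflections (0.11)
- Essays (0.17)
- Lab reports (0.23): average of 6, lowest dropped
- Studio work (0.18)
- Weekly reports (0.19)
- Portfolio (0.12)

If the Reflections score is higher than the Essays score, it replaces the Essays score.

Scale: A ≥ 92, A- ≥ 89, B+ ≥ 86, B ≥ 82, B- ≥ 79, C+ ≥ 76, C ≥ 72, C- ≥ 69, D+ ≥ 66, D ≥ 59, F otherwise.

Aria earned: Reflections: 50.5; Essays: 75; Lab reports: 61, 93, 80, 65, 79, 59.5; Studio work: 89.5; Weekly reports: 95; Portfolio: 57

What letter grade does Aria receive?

Lab reports: drop 59.5 → average of remaining 5 = 378/5 = 75.6
Reflections (50.5) ≤ Essays (75), so Essays stays at 75.
Weighted total:
  Reflections 50.5 × 0.11 = 5.555
  Essays 75 × 0.17 = 12.75
  Lab reports 75.6 × 0.23 = 17.388
  Studio work 89.5 × 0.18 = 16.11
  Weekly reports 95 × 0.19 = 18.05
  Portfolio 57 × 0.12 = 6.84
Sum = 76.693
76.693 is ≥ 76 and < 79 → C+

C+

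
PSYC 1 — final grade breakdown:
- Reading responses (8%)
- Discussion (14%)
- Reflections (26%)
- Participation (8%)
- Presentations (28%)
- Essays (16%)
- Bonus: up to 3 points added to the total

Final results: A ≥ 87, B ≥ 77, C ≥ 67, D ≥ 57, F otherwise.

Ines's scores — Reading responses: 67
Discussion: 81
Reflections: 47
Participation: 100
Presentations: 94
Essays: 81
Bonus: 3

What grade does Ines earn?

B

Weighted total:
  Reading responses 67 × 0.08 = 5.36
  Discussion 81 × 0.14 = 11.34
  Reflections 47 × 0.26 = 12.22
  Participation 100 × 0.08 = 8
  Presentations 94 × 0.28 = 26.32
  Essays 81 × 0.16 = 12.96
Sum = 76.2
Bonus: 76.2 + 3 = 79.2
79.2 is ≥ 77 and < 87 → B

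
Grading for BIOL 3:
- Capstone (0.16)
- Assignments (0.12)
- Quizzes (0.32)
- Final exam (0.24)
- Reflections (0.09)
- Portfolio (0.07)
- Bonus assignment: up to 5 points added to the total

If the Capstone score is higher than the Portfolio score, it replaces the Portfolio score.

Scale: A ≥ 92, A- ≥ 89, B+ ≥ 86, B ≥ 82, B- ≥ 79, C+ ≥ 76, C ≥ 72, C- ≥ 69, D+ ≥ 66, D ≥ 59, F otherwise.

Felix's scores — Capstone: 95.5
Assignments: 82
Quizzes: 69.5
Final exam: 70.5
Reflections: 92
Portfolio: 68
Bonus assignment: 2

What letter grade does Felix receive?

B-

Capstone (95.5) > Portfolio (68), so Portfolio counts as 95.5.
Weighted total:
  Capstone 95.5 × 0.16 = 15.28
  Assignments 82 × 0.12 = 9.84
  Quizzes 69.5 × 0.32 = 22.24
  Final exam 70.5 × 0.24 = 16.92
  Reflections 92 × 0.09 = 8.28
  Portfolio 95.5 × 0.07 = 6.685
Sum = 79.245
Bonus assignment: 79.245 + 2 = 81.245
81.245 is ≥ 79 and < 82 → B-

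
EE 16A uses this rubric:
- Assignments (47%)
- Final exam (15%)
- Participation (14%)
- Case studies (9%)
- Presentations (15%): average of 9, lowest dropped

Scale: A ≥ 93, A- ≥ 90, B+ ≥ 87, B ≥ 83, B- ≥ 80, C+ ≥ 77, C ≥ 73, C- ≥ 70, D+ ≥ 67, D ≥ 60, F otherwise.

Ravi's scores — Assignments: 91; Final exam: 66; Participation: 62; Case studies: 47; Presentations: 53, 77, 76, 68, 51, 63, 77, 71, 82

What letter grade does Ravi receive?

Presentations: drop 51 → average of remaining 8 = 567/8 = 70.875
Weighted total:
  Assignments 91 × 0.47 = 42.77
  Final exam 66 × 0.15 = 9.9
  Participation 62 × 0.14 = 8.68
  Case studies 47 × 0.09 = 4.23
  Presentations 70.875 × 0.15 = 10.63125
Sum = 76.21125
76.21125 is ≥ 73 and < 77 → C

C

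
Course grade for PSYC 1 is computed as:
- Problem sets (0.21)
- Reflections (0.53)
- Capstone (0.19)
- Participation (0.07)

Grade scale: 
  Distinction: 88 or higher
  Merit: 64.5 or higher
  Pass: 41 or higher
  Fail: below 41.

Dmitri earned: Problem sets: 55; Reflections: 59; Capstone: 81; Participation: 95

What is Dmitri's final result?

Merit

Weighted total:
  Problem sets 55 × 0.21 = 11.55
  Reflections 59 × 0.53 = 31.27
  Capstone 81 × 0.19 = 15.39
  Participation 95 × 0.07 = 6.65
Sum = 64.86
64.86 is ≥ 64.5 and < 88 → Merit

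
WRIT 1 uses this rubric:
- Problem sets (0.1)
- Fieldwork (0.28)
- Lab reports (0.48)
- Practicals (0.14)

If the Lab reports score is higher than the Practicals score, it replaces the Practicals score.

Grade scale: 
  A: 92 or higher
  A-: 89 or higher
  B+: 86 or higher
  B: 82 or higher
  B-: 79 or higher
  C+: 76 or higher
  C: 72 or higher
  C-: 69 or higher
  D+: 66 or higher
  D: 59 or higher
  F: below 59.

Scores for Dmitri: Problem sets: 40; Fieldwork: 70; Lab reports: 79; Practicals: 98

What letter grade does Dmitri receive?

C

Lab reports (79) ≤ Practicals (98), so Practicals stays at 98.
Weighted total:
  Problem sets 40 × 0.1 = 4
  Fieldwork 70 × 0.28 = 19.6
  Lab reports 79 × 0.48 = 37.92
  Practicals 98 × 0.14 = 13.72
Sum = 75.24
75.24 is ≥ 72 and < 76 → C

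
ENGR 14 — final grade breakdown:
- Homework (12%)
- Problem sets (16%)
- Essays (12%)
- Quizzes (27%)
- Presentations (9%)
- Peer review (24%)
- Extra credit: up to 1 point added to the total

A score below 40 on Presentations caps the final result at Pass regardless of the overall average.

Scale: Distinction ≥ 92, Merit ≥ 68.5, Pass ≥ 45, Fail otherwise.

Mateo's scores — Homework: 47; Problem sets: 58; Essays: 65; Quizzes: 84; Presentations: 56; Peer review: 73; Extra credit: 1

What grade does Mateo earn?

Presentations score 56 ≥ 40: minimum met.
Weighted total:
  Homework 47 × 0.12 = 5.64
  Problem sets 58 × 0.16 = 9.28
  Essays 65 × 0.12 = 7.8
  Quizzes 84 × 0.27 = 22.68
  Presentations 56 × 0.09 = 5.04
  Peer review 73 × 0.24 = 17.52
Sum = 67.96
Extra credit: 67.96 + 1 = 68.96
68.96 is ≥ 68.5 and < 92 → Merit

Merit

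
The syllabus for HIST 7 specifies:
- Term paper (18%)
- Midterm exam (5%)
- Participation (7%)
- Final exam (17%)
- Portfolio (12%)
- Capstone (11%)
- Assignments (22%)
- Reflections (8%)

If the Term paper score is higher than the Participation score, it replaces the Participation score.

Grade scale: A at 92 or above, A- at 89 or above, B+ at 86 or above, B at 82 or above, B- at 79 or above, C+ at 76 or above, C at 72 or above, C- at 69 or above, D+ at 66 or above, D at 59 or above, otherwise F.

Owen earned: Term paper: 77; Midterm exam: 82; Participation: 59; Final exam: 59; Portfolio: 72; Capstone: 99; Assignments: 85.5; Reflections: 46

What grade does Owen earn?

Term paper (77) > Participation (59), so Participation counts as 77.
Weighted total:
  Term paper 77 × 0.18 = 13.86
  Midterm exam 82 × 0.05 = 4.1
  Participation 77 × 0.07 = 5.39
  Final exam 59 × 0.17 = 10.03
  Portfolio 72 × 0.12 = 8.64
  Capstone 99 × 0.11 = 10.89
  Assignments 85.5 × 0.22 = 18.81
  Reflections 46 × 0.08 = 3.68
Sum = 75.4
75.4 is ≥ 72 and < 76 → C

C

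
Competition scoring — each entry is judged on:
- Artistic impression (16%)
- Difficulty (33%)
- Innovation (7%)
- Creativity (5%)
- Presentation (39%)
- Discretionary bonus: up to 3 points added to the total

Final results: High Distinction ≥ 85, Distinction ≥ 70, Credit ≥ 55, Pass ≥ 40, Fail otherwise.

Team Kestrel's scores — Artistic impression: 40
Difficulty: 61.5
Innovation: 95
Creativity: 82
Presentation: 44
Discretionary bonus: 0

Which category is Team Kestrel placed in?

Pass

Weighted total:
  Artistic impression 40 × 0.16 = 6.4
  Difficulty 61.5 × 0.33 = 20.295
  Innovation 95 × 0.07 = 6.65
  Creativity 82 × 0.05 = 4.1
  Presentation 44 × 0.39 = 17.16
Sum = 54.605
Discretionary bonus: 54.605 + 0 = 54.605
54.605 is ≥ 40 and < 55 → Pass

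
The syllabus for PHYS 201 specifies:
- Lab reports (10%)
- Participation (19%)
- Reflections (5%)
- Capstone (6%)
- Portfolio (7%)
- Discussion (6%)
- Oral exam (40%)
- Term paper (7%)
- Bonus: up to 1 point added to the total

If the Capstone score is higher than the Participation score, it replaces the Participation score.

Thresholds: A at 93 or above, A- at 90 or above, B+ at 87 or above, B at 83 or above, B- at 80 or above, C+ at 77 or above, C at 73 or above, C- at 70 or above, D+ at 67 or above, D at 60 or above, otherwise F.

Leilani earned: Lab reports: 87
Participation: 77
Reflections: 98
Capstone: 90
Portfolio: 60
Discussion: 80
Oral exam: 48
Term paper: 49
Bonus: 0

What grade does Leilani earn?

D+

Capstone (90) > Participation (77), so Participation counts as 90.
Weighted total:
  Lab reports 87 × 0.1 = 8.7
  Participation 90 × 0.19 = 17.1
  Reflections 98 × 0.05 = 4.9
  Capstone 90 × 0.06 = 5.4
  Portfolio 60 × 0.07 = 4.2
  Discussion 80 × 0.06 = 4.8
  Oral exam 48 × 0.4 = 19.2
  Term paper 49 × 0.07 = 3.43
Sum = 67.73
Bonus: 67.73 + 0 = 67.73
67.73 is ≥ 67 and < 70 → D+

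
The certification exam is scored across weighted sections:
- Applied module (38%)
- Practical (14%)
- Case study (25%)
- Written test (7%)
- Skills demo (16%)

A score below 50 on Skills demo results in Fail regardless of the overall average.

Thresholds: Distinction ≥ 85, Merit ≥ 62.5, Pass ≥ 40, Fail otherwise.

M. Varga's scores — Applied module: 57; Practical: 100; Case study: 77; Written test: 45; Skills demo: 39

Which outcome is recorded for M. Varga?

Skills demo score 39 < 50: minimum not met.
Weighted total:
  Applied module 57 × 0.38 = 21.66
  Practical 100 × 0.14 = 14
  Case study 77 × 0.25 = 19.25
  Written test 45 × 0.07 = 3.15
  Skills demo 39 × 0.16 = 6.24
Sum = 64.3
Because the Skills demo minimum was not met, the result is Fail.

Fail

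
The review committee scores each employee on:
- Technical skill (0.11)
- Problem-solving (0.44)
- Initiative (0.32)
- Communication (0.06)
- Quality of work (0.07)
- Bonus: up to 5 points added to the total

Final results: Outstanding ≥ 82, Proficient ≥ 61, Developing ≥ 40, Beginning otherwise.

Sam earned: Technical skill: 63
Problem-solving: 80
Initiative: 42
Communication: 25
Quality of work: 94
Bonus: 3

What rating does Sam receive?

Proficient

Weighted total:
  Technical skill 63 × 0.11 = 6.93
  Problem-solving 80 × 0.44 = 35.2
  Initiative 42 × 0.32 = 13.44
  Communication 25 × 0.06 = 1.5
  Quality of work 94 × 0.07 = 6.58
Sum = 63.65
Bonus: 63.65 + 3 = 66.65
66.65 is ≥ 61 and < 82 → Proficient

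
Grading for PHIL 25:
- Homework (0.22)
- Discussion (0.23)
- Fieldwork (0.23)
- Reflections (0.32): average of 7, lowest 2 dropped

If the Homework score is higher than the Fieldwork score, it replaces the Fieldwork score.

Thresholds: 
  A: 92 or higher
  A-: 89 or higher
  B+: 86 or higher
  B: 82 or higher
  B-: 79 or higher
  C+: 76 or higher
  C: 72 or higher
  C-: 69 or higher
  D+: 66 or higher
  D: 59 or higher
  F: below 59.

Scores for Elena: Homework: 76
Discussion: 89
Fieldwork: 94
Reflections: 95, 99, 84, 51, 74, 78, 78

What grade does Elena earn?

Reflections: drop 51, 74 → average of remaining 5 = 434/5 = 86.8
Homework (76) ≤ Fieldwork (94), so Fieldwork stays at 94.
Weighted total:
  Homework 76 × 0.22 = 16.72
  Discussion 89 × 0.23 = 20.47
  Fieldwork 94 × 0.23 = 21.62
  Reflections 86.8 × 0.32 = 27.776
Sum = 86.586
86.586 is ≥ 86 and < 89 → B+

B+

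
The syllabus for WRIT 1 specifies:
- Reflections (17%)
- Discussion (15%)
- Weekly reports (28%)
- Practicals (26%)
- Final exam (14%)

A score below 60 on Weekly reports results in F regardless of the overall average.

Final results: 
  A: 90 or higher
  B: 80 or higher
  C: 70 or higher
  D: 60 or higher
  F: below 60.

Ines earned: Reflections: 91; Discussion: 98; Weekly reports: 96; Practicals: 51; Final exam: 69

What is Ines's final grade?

Weekly reports score 96 ≥ 60: minimum met.
Weighted total:
  Reflections 91 × 0.17 = 15.47
  Discussion 98 × 0.15 = 14.7
  Weekly reports 96 × 0.28 = 26.88
  Practicals 51 × 0.26 = 13.26
  Final exam 69 × 0.14 = 9.66
Sum = 79.97
79.97 is ≥ 70 and < 80 → C

C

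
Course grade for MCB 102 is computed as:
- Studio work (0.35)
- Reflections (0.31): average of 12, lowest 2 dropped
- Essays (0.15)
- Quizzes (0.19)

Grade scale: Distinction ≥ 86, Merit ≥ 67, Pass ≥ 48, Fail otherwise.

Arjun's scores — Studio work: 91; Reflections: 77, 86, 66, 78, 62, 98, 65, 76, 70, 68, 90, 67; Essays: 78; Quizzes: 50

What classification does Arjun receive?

Reflections: drop 62, 65 → average of remaining 10 = 776/10 = 77.6
Weighted total:
  Studio work 91 × 0.35 = 31.85
  Reflections 77.6 × 0.31 = 24.056
  Essays 78 × 0.15 = 11.7
  Quizzes 50 × 0.19 = 9.5
Sum = 77.106
77.106 is ≥ 67 and < 86 → Merit

Merit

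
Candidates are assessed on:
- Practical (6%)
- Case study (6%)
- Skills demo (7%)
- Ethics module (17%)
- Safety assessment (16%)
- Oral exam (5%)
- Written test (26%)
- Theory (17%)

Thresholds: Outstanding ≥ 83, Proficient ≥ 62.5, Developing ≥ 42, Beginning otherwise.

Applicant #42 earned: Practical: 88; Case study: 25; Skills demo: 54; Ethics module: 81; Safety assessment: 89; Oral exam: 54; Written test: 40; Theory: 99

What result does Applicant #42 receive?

Weighted total:
  Practical 88 × 0.06 = 5.28
  Case study 25 × 0.06 = 1.5
  Skills demo 54 × 0.07 = 3.78
  Ethics module 81 × 0.17 = 13.77
  Safety assessment 89 × 0.16 = 14.24
  Oral exam 54 × 0.05 = 2.7
  Written test 40 × 0.26 = 10.4
  Theory 99 × 0.17 = 16.83
Sum = 68.5
68.5 is ≥ 62.5 and < 83 → Proficient

Proficient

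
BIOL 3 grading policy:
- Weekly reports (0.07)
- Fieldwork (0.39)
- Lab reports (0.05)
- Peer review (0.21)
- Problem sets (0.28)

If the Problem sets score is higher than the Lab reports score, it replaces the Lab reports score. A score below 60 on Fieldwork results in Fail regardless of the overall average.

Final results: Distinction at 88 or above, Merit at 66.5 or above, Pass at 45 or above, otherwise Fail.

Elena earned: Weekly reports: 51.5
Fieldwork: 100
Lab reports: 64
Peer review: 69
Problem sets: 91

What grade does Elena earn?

Merit

Problem sets (91) > Lab reports (64), so Lab reports counts as 91.
Fieldwork score 100 ≥ 60: minimum met.
Weighted total:
  Weekly reports 51.5 × 0.07 = 3.605
  Fieldwork 100 × 0.39 = 39
  Lab reports 91 × 0.05 = 4.55
  Peer review 69 × 0.21 = 14.49
  Problem sets 91 × 0.28 = 25.48
Sum = 87.125
87.125 is ≥ 66.5 and < 88 → Merit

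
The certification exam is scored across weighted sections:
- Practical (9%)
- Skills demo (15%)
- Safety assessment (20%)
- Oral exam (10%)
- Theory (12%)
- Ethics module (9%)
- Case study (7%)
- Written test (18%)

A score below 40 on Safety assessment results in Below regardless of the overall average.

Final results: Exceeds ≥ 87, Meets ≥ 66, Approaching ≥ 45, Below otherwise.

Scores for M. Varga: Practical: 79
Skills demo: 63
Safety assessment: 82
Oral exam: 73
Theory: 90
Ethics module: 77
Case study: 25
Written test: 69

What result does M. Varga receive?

Safety assessment score 82 ≥ 40: minimum met.
Weighted total:
  Practical 79 × 0.09 = 7.11
  Skills demo 63 × 0.15 = 9.45
  Safety assessment 82 × 0.2 = 16.4
  Oral exam 73 × 0.1 = 7.3
  Theory 90 × 0.12 = 10.8
  Ethics module 77 × 0.09 = 6.93
  Case study 25 × 0.07 = 1.75
  Written test 69 × 0.18 = 12.42
Sum = 72.16
72.16 is ≥ 66 and < 87 → Meets

Meets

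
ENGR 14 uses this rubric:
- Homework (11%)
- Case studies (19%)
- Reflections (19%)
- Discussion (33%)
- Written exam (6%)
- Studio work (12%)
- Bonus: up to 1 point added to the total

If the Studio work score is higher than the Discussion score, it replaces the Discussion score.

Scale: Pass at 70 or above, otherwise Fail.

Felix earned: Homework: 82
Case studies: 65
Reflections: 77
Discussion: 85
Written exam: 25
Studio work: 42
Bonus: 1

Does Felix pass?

Studio work (42) ≤ Discussion (85), so Discussion stays at 85.
Weighted total:
  Homework 82 × 0.11 = 9.02
  Case studies 65 × 0.19 = 12.35
  Reflections 77 × 0.19 = 14.63
  Discussion 85 × 0.33 = 28.05
  Written exam 25 × 0.06 = 1.5
  Studio work 42 × 0.12 = 5.04
Sum = 70.59
Bonus: 70.59 + 1 = 71.59
71.59 ≥ 70 → Pass

Pass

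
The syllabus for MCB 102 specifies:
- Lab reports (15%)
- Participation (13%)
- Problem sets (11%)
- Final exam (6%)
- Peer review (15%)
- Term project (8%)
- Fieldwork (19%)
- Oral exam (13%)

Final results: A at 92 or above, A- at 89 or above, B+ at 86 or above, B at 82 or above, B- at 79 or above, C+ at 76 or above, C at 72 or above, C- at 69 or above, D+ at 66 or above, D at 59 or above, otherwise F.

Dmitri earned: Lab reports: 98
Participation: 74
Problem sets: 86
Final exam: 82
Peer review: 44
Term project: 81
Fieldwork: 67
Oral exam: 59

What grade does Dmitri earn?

C

Weighted total:
  Lab reports 98 × 0.15 = 14.7
  Participation 74 × 0.13 = 9.62
  Problem sets 86 × 0.11 = 9.46
  Final exam 82 × 0.06 = 4.92
  Peer review 44 × 0.15 = 6.6
  Term project 81 × 0.08 = 6.48
  Fieldwork 67 × 0.19 = 12.73
  Oral exam 59 × 0.13 = 7.67
Sum = 72.18
72.18 is ≥ 72 and < 76 → C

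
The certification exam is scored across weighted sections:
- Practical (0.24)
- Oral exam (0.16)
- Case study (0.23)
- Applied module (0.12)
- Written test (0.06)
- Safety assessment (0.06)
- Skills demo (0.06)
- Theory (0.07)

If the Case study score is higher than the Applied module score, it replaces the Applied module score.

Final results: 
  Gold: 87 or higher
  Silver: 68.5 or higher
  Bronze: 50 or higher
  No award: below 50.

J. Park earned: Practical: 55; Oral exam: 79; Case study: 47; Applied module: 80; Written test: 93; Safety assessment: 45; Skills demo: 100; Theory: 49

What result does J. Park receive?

Case study (47) ≤ Applied module (80), so Applied module stays at 80.
Weighted total:
  Practical 55 × 0.24 = 13.2
  Oral exam 79 × 0.16 = 12.64
  Case study 47 × 0.23 = 10.81
  Applied module 80 × 0.12 = 9.6
  Written test 93 × 0.06 = 5.58
  Safety assessment 45 × 0.06 = 2.7
  Skills demo 100 × 0.06 = 6
  Theory 49 × 0.07 = 3.43
Sum = 63.96
63.96 is ≥ 50 and < 68.5 → Bronze

Bronze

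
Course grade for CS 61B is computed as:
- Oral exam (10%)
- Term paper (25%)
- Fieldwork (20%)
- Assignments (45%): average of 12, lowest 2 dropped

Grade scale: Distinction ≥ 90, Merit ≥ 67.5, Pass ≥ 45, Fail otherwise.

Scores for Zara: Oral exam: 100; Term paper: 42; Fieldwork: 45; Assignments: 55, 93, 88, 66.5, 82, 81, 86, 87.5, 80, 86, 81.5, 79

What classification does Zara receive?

Pass

Assignments: drop 55, 66.5 → average of remaining 10 = 844/10 = 84.4
Weighted total:
  Oral exam 100 × 0.1 = 10
  Term paper 42 × 0.25 = 10.5
  Fieldwork 45 × 0.2 = 9
  Assignments 84.4 × 0.45 = 37.98
Sum = 67.48
67.48 is ≥ 45 and < 67.5 → Pass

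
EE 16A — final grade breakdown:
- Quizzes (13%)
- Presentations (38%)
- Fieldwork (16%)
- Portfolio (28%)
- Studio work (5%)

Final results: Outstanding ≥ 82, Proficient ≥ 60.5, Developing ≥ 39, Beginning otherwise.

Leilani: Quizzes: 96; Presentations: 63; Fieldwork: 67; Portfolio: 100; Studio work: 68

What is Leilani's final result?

Weighted total:
  Quizzes 96 × 0.13 = 12.48
  Presentations 63 × 0.38 = 23.94
  Fieldwork 67 × 0.16 = 10.72
  Portfolio 100 × 0.28 = 28
  Studio work 68 × 0.05 = 3.4
Sum = 78.54
78.54 is ≥ 60.5 and < 82 → Proficient

Proficient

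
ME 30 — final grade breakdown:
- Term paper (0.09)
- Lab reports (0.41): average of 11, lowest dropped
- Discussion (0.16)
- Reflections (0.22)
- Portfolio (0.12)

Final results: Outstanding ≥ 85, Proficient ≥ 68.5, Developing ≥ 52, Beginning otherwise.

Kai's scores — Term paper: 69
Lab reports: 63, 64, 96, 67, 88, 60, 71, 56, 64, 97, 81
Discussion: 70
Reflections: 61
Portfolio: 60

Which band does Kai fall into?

Lab reports: drop 56 → average of remaining 10 = 751/10 = 75.1
Weighted total:
  Term paper 69 × 0.09 = 6.21
  Lab reports 75.1 × 0.41 = 30.791
  Discussion 70 × 0.16 = 11.2
  Reflections 61 × 0.22 = 13.42
  Portfolio 60 × 0.12 = 7.2
Sum = 68.821
68.821 is ≥ 68.5 and < 85 → Proficient

Proficient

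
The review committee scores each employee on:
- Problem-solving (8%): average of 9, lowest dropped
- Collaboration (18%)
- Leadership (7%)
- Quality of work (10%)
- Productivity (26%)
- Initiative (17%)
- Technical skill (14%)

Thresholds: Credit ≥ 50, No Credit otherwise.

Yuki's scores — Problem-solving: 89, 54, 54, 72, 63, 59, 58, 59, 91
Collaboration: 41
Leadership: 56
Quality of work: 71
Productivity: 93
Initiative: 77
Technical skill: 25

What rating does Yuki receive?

Credit

Problem-solving: drop 54 → average of remaining 8 = 545/8 = 68.125
Weighted total:
  Problem-solving 68.125 × 0.08 = 5.45
  Collaboration 41 × 0.18 = 7.38
  Leadership 56 × 0.07 = 3.92
  Quality of work 71 × 0.1 = 7.1
  Productivity 93 × 0.26 = 24.18
  Initiative 77 × 0.17 = 13.09
  Technical skill 25 × 0.14 = 3.5
Sum = 64.62
64.62 ≥ 50 → Credit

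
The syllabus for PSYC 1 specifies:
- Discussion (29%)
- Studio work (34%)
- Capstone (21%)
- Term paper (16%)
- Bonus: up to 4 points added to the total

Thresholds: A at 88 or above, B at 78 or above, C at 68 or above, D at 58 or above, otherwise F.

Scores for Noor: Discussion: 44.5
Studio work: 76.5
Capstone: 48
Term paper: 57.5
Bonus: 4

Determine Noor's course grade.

D

Weighted total:
  Discussion 44.5 × 0.29 = 12.905
  Studio work 76.5 × 0.34 = 26.01
  Capstone 48 × 0.21 = 10.08
  Term paper 57.5 × 0.16 = 9.2
Sum = 58.195
Bonus: 58.195 + 4 = 62.195
62.195 is ≥ 58 and < 68 → D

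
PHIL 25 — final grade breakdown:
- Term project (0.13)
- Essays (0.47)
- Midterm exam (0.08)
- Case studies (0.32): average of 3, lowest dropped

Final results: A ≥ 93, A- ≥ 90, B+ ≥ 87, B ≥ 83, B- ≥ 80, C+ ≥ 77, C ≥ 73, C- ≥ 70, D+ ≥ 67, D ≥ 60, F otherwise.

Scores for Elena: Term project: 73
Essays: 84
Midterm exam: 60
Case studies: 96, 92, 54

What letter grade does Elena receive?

Case studies: drop 54 → average of remaining 2 = 188/2 = 94
Weighted total:
  Term project 73 × 0.13 = 9.49
  Essays 84 × 0.47 = 39.48
  Midterm exam 60 × 0.08 = 4.8
  Case studies 94 × 0.32 = 30.08
Sum = 83.85
83.85 is ≥ 83 and < 87 → B

B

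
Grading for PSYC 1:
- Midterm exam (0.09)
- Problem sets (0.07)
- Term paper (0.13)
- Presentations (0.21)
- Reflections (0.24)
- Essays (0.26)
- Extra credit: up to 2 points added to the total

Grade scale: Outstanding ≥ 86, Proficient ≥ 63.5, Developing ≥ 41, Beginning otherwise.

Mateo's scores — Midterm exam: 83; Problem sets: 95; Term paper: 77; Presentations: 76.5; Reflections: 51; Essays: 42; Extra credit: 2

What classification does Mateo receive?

Weighted total:
  Midterm exam 83 × 0.09 = 7.47
  Problem sets 95 × 0.07 = 6.65
  Term paper 77 × 0.13 = 10.01
  Presentations 76.5 × 0.21 = 16.065
  Reflections 51 × 0.24 = 12.24
  Essays 42 × 0.26 = 10.92
Sum = 63.355
Extra credit: 63.355 + 2 = 65.355
65.355 is ≥ 63.5 and < 86 → Proficient

Proficient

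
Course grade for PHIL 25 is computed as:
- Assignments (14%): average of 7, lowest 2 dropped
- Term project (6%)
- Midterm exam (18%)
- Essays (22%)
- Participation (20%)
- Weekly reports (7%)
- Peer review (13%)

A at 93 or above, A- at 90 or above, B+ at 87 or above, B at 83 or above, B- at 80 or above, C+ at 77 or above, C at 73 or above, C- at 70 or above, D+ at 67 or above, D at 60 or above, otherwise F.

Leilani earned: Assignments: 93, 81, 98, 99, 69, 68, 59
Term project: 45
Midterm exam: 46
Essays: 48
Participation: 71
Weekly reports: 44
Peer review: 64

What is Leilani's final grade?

Assignments: drop 59, 68 → average of remaining 5 = 440/5 = 88
Weighted total:
  Assignments 88 × 0.14 = 12.32
  Term project 45 × 0.06 = 2.7
  Midterm exam 46 × 0.18 = 8.28
  Essays 48 × 0.22 = 10.56
  Participation 71 × 0.2 = 14.2
  Weekly reports 44 × 0.07 = 3.08
  Peer review 64 × 0.13 = 8.32
Sum = 59.46
59.46 < 60 → F

F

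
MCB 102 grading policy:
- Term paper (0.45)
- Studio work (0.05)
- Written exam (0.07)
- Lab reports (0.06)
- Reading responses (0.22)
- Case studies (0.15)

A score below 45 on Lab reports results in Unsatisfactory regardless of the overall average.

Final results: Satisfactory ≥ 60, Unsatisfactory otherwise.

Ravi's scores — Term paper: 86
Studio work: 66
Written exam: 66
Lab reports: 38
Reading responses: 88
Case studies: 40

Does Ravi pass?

Unsatisfactory

Lab reports score 38 < 45: minimum not met.
Weighted total:
  Term paper 86 × 0.45 = 38.7
  Studio work 66 × 0.05 = 3.3
  Written exam 66 × 0.07 = 4.62
  Lab reports 38 × 0.06 = 2.28
  Reading responses 88 × 0.22 = 19.36
  Case studies 40 × 0.15 = 6
Sum = 74.26
Because the Lab reports minimum was not met, the result is Unsatisfactory.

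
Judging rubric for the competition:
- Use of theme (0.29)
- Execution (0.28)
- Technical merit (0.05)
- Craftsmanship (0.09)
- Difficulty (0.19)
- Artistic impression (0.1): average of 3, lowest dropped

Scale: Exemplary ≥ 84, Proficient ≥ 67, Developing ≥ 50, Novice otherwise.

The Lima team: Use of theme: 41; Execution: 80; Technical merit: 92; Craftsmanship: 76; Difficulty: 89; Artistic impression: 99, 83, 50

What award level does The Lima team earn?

Proficient

Artistic impression: drop 50 → average of remaining 2 = 182/2 = 91
Weighted total:
  Use of theme 41 × 0.29 = 11.89
  Execution 80 × 0.28 = 22.4
  Technical merit 92 × 0.05 = 4.6
  Craftsmanship 76 × 0.09 = 6.84
  Difficulty 89 × 0.19 = 16.91
  Artistic impression 91 × 0.1 = 9.1
Sum = 71.74
71.74 is ≥ 67 and < 84 → Proficient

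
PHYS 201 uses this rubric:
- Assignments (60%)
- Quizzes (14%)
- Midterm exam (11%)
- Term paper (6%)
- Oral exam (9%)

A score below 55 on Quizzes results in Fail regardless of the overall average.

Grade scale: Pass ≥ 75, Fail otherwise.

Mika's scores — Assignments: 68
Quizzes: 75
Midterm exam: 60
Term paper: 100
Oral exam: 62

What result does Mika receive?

Fail

Quizzes score 75 ≥ 55: minimum met.
Weighted total:
  Assignments 68 × 0.6 = 40.8
  Quizzes 75 × 0.14 = 10.5
  Midterm exam 60 × 0.11 = 6.6
  Term paper 100 × 0.06 = 6
  Oral exam 62 × 0.09 = 5.58
Sum = 69.48
69.48 < 75 → Fail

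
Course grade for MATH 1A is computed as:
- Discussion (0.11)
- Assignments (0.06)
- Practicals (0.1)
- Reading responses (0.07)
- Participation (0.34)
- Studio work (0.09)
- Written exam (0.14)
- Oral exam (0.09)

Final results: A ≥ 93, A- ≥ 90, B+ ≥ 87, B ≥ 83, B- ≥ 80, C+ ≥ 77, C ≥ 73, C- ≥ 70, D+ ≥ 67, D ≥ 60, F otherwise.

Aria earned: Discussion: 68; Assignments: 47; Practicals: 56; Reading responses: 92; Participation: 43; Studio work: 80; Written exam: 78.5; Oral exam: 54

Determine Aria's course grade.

D

Weighted total:
  Discussion 68 × 0.11 = 7.48
  Assignments 47 × 0.06 = 2.82
  Practicals 56 × 0.1 = 5.6
  Reading responses 92 × 0.07 = 6.44
  Participation 43 × 0.34 = 14.62
  Studio work 80 × 0.09 = 7.2
  Written exam 78.5 × 0.14 = 10.99
  Oral exam 54 × 0.09 = 4.86
Sum = 60.01
60.01 is ≥ 60 and < 67 → D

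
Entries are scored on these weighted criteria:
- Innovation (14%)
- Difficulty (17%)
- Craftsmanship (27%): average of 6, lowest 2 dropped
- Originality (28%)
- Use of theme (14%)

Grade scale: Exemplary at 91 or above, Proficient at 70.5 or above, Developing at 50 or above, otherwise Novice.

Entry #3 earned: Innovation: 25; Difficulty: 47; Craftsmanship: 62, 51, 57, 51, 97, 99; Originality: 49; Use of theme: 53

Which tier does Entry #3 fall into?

Craftsmanship: drop 51, 51 → average of remaining 4 = 315/4 = 78.75
Weighted total:
  Innovation 25 × 0.14 = 3.5
  Difficulty 47 × 0.17 = 7.99
  Craftsmanship 78.75 × 0.27 = 21.2625
  Originality 49 × 0.28 = 13.72
  Use of theme 53 × 0.14 = 7.42
Sum = 53.8925
53.8925 is ≥ 50 and < 70.5 → Developing

Developing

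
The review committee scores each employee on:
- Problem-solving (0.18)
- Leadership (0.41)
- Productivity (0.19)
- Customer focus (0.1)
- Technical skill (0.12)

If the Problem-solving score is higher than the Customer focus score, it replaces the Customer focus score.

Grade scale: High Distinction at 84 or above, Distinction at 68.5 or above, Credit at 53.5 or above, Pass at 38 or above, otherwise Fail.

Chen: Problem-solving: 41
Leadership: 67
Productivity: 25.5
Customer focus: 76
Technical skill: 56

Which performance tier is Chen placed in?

Problem-solving (41) ≤ Customer focus (76), so Customer focus stays at 76.
Weighted total:
  Problem-solving 41 × 0.18 = 7.38
  Leadership 67 × 0.41 = 27.47
  Productivity 25.5 × 0.19 = 4.845
  Customer focus 76 × 0.1 = 7.6
  Technical skill 56 × 0.12 = 6.72
Sum = 54.015
54.015 is ≥ 53.5 and < 68.5 → Credit

Credit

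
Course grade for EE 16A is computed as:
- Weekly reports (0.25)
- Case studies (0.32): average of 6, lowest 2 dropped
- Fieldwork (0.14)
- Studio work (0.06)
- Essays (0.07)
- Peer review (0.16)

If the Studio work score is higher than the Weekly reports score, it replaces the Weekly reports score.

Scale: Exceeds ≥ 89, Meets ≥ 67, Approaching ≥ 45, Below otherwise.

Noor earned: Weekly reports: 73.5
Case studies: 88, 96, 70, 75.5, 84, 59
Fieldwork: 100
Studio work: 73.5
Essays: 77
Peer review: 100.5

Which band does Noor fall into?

Meets

Case studies: drop 59, 70 → average of remaining 4 = 343.5/4 = 85.875
Studio work (73.5) ≤ Weekly reports (73.5), so Weekly reports stays at 73.5.
Weighted total:
  Weekly reports 73.5 × 0.25 = 18.375
  Case studies 85.875 × 0.32 = 27.48
  Fieldwork 100 × 0.14 = 14
  Studio work 73.5 × 0.06 = 4.41
  Essays 77 × 0.07 = 5.39
  Peer review 100.5 × 0.16 = 16.08
Sum = 85.735
85.735 is ≥ 67 and < 89 → Meets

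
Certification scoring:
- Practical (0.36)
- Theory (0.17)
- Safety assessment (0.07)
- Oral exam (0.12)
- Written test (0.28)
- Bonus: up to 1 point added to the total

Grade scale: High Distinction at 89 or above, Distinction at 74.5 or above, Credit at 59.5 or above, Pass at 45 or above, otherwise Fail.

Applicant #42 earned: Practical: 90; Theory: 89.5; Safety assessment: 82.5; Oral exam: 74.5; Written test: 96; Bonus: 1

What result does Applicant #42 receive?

High Distinction

Weighted total:
  Practical 90 × 0.36 = 32.4
  Theory 89.5 × 0.17 = 15.215
  Safety assessment 82.5 × 0.07 = 5.775
  Oral exam 74.5 × 0.12 = 8.94
  Written test 96 × 0.28 = 26.88
Sum = 89.21
Bonus: 89.21 + 1 = 90.21
90.21 ≥ 89 → High Distinction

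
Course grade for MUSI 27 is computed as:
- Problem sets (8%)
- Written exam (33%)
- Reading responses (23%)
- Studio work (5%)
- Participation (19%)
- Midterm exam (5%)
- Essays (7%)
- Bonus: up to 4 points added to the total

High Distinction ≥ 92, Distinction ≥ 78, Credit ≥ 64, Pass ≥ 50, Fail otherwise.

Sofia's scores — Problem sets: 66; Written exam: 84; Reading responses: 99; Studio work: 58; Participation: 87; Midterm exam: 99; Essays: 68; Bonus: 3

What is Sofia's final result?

Weighted total:
  Problem sets 66 × 0.08 = 5.28
  Written exam 84 × 0.33 = 27.72
  Reading responses 99 × 0.23 = 22.77
  Studio work 58 × 0.05 = 2.9
  Participation 87 × 0.19 = 16.53
  Midterm exam 99 × 0.05 = 4.95
  Essays 68 × 0.07 = 4.76
Sum = 84.91
Bonus: 84.91 + 3 = 87.91
87.91 is ≥ 78 and < 92 → Distinction

Distinction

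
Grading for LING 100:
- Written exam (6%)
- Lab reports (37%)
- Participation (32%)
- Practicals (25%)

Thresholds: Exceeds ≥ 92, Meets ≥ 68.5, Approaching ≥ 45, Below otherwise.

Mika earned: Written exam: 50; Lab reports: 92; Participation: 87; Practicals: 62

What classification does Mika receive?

Weighted total:
  Written exam 50 × 0.06 = 3
  Lab reports 92 × 0.37 = 34.04
  Participation 87 × 0.32 = 27.84
  Practicals 62 × 0.25 = 15.5
Sum = 80.38
80.38 is ≥ 68.5 and < 92 → Meets

Meets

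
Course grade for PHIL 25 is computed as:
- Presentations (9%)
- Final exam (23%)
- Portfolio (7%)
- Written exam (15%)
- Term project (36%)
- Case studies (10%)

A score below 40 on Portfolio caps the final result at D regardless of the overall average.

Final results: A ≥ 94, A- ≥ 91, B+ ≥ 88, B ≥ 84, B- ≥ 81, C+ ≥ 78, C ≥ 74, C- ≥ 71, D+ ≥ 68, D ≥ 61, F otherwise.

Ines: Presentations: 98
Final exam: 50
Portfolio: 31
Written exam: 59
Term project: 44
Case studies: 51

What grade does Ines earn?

Portfolio score 31 < 40: minimum not met.
Weighted total:
  Presentations 98 × 0.09 = 8.82
  Final exam 50 × 0.23 = 11.5
  Portfolio 31 × 0.07 = 2.17
  Written exam 59 × 0.15 = 8.85
  Term project 44 × 0.36 = 15.84
  Case studies 51 × 0.1 = 5.1
Sum = 52.28
52.28 would be F; cap at D applies → F.

F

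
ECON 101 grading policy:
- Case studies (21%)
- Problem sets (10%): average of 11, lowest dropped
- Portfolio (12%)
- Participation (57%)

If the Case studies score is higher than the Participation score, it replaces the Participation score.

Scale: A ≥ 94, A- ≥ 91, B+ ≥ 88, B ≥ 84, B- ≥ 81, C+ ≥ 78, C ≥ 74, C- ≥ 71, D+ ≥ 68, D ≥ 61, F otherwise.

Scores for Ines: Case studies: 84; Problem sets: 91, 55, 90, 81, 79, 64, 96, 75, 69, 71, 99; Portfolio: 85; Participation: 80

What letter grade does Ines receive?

Problem sets: drop 55 → average of remaining 10 = 815/10 = 81.5
Case studies (84) > Participation (80), so Participation counts as 84.
Weighted total:
  Case studies 84 × 0.21 = 17.64
  Problem sets 81.5 × 0.1 = 8.15
  Portfolio 85 × 0.12 = 10.2
  Participation 84 × 0.57 = 47.88
Sum = 83.87
83.87 is ≥ 81 and < 84 → B-

B-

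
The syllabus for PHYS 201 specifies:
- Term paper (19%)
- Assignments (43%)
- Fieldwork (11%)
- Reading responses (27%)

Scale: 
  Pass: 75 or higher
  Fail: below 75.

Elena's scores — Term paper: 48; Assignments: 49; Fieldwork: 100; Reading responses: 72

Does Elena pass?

Fail

Weighted total:
  Term paper 48 × 0.19 = 9.12
  Assignments 49 × 0.43 = 21.07
  Fieldwork 100 × 0.11 = 11
  Reading responses 72 × 0.27 = 19.44
Sum = 60.63
60.63 < 75 → Fail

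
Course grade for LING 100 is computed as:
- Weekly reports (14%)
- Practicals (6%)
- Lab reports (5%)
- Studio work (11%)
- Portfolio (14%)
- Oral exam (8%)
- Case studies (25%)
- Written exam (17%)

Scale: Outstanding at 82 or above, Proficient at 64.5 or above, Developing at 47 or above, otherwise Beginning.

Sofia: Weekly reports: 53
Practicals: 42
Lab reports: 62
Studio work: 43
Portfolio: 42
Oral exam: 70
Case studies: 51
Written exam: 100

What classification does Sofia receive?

Weighted total:
  Weekly reports 53 × 0.14 = 7.42
  Practicals 42 × 0.06 = 2.52
  Lab reports 62 × 0.05 = 3.1
  Studio work 43 × 0.11 = 4.73
  Portfolio 42 × 0.14 = 5.88
  Oral exam 70 × 0.08 = 5.6
  Case studies 51 × 0.25 = 12.75
  Written exam 100 × 0.17 = 17
Sum = 59
59 is ≥ 47 and < 64.5 → Developing

Developing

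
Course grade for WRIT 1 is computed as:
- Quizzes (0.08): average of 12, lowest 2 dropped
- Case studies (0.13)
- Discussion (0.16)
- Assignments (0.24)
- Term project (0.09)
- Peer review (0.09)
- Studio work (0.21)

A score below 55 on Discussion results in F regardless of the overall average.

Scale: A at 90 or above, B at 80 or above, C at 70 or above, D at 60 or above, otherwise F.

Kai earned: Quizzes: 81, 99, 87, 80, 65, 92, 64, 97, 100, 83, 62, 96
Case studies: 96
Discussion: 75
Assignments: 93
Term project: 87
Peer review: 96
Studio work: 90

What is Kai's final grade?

B

Quizzes: drop 62, 64 → average of remaining 10 = 880/10 = 88
Discussion score 75 ≥ 55: minimum met.
Weighted total:
  Quizzes 88 × 0.08 = 7.04
  Case studies 96 × 0.13 = 12.48
  Discussion 75 × 0.16 = 12
  Assignments 93 × 0.24 = 22.32
  Term project 87 × 0.09 = 7.83
  Peer review 96 × 0.09 = 8.64
  Studio work 90 × 0.21 = 18.9
Sum = 89.21
89.21 is ≥ 80 and < 90 → B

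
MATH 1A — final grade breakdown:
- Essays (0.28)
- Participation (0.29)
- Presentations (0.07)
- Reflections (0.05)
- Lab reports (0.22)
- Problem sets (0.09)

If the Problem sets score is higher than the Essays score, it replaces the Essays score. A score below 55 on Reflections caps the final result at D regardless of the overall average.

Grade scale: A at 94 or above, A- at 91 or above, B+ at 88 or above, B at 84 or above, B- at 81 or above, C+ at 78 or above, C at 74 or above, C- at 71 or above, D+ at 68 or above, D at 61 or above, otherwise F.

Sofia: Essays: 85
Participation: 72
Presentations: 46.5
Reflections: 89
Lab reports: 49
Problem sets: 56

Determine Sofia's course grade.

D+

Problem sets (56) ≤ Essays (85), so Essays stays at 85.
Reflections score 89 ≥ 55: minimum met.
Weighted total:
  Essays 85 × 0.28 = 23.8
  Participation 72 × 0.29 = 20.88
  Presentations 46.5 × 0.07 = 3.255
  Reflections 89 × 0.05 = 4.45
  Lab reports 49 × 0.22 = 10.78
  Problem sets 56 × 0.09 = 5.04
Sum = 68.205
68.205 is ≥ 68 and < 71 → D+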